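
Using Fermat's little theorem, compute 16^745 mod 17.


Fermat's little theorem: if p is prime and gcd(a,p)=1, then a^(p-1) ≡ 1 (mod p)
p = 17 is prime, gcd(16,17) = 1
Reduce exponent: 745 mod 16 = 9
So 16^745 ≡ 16^9 (mod 17)
16^9 mod 17 = 16

16^745 ≡ 16 (mod 17)


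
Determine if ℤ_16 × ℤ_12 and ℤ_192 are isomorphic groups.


Comparing ℤ_16 × ℤ_12 and ℤ_192:
gcd(16,12) = 4 ≠ 1. Max element order in ℤ_16×ℤ_12 is lcm(16,12) = 48 < 192, so it has no element of order 192

No, ℤ_16 × ℤ_12 ≇ ℤ_192


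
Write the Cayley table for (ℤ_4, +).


Elements: {0, 1, 2, 3}
Operation: addition mod 4
Entry (a, b) = (a + b) mod 4

Cayley table:
  | 0 | 1 | 2 | 3
0 | 0 | 1 | 2 | 3
1 | 1 | 2 | 3 | 0
2 | 2 | 3 | 0 | 1
3 | 3 | 0 | 1 | 2


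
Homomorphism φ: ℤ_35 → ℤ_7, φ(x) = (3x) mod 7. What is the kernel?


Kernel = preimage of identity
ker(φ) = {x ∈ ℤ_35 : 3x ≡ 0 (mod 7)}. Since 7 | 35, φ is well-defined. The kernel is the cyclic subgroup ⟨7⟩ of ℤ_35 (order 5), i.e. {0, 7, 14, 21, 28}

ker(φ) = {0, 7, 14, 21, 28}


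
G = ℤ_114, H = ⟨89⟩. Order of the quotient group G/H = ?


|⟨89⟩| = n / gcd(89, 114) = 114 / 1 = 114
H is normal (ℤ_114 is abelian).
|G/H| = |G| / |H| = 114 / 114 = 1

|G/H| = 1


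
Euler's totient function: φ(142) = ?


Factor n: 142 = 2 × 71
φ(n) = n · ∏(1 - 1/p) over distinct primes p | n
φ(142) = 142 · (1 - 1/2) · (1 - 1/71) = 70

φ(142) = 70


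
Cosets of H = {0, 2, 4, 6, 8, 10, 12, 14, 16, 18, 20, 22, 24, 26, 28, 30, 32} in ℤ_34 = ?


H = {0, 2, 4, 6, 8, 10, 12, 14, 16, 18, 20, 22, 24, 26, 28, 30, 32}, |H| = 17
Number of cosets = |G|/|H| = 34/17 = 2
0 + H = {0, 2, 4, 6, 8, 10, 12, 14, 16, 18, 20, 22, 24, 26, 28, 30, 32}
1 + H = {1, 3, 5, 7, 9, 11, 13, 15, 17, 19, 21, 23, 25, 27, 29, 31, 33}

Cosets: 0+H={0,2,4,6,8,10,12,14,16,18,20,22,24,26,28,30,32}; 1+H={1,3,5,7,9,11,13,15,17,19,21,23,25,27,29,31,33}


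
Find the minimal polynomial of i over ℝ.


i satisfies x² + 1 = 0, irreducible over ℝ

Minimal polynomial: x² + 1


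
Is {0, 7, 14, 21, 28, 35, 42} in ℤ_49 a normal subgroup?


H = {0, 7, 14, 21, 28, 35, 42} in ℤ_49
ℤ_49 is abelian; every subgroup of an abelian group is normal

Yes, normal subgroup


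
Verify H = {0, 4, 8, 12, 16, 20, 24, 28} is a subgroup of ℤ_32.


Subgroup test for H = {0, 4, 8, 12, 16, 20, 24, 28} in (ℤ_32, +):
(1) 0 ∈ H? Yes
(2) Closure: for all a,b ∈ H, (a+b) mod 32 ∈ H? Yes
(3) Inverses: for all a ∈ H, -a mod 32 ∈ H? Yes

Yes, H is a subgroup of ℤ_32


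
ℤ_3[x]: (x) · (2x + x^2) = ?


Expand and collect like terms; reduce coefficients mod 3:
x^0: 0·0 = 0 ≡ 0 (mod 3)
x^1: 0·2 + 1·0 = 0 ≡ 0 (mod 3)
x^2: 0·1 + 1·2 = 2 ≡ 2 (mod 3)
x^3: 1·1 = 1 ≡ 1 (mod 3)
Result: 2x^2 + x^3

f · g = 2x^2 + x^3


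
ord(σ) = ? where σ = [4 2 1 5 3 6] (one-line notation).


Cycle decomposition: (1 4 5 3)
Cycle lengths: 4
Order = lcm(4) = 4

ord(σ) = 4


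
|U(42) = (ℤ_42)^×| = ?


U(n) is the group of units mod n; |U(n)| = φ(n)
|U(42)| = φ(42) = 12

|U(42) = (ℤ_42)^×| = 12


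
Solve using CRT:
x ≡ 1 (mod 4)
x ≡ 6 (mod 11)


m₁ = 4, m₂ = 11, gcd = 1, so CRT applies. M = m₁·m₂ = 44
Let M₁ = M/m₁ = 11, M₂ = M/m₂ = 4
Find y₁ ≡ M₁⁻¹ (mod m₁): 11⁻¹ ≡ 3 (mod 4)
Find y₂ ≡ M₂⁻¹ (mod m₂): 4⁻¹ ≡ 3 (mod 11)
x = a₁·M₁·y₁ + a₂·M₂·y₂ = 1·11·3 + 6·4·3 = 105
Reduce mod 44: x ≡ 17
Check: 17 mod 4 = 1 ✓, 17 mod 11 = 6 ✓

x ≡ 17 (mod 44)


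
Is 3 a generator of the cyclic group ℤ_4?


g generates ℤ_n iff gcd(g, n) = 1
gcd(3, 4) = 1
Since gcd = 1, 3 is a generator.

Yes, 3 generates ℤ_4


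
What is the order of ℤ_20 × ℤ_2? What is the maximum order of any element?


|ℤ_20 × ℤ_2| = 20 × 2 = 40
Max element order = lcm(20,2) = 20
Cyclic? No (gcd=2)

|ℤ_20×ℤ_2| = 40, max element order = 20


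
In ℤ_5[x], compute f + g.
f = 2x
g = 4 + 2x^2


Add coefficients mod 5:
x^0: 0 + 4 = 4 (mod 5)
x^1: 2 + 0 = 2 (mod 5)
x^2: 0 + 2 = 2 (mod 5)
Result: 4 + 2x + 2x^2

f + g = 4 + 2x + 2x^2


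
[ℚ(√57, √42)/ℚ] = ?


[ℚ(√57,√42):ℚ] = [ℚ(√57,√42):ℚ(√57)]·[ℚ(√57):ℚ] = 2·2 = 4

[ℚ(√57, √42)/ℚ] = 4


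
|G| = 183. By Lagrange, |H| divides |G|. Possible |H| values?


Lagrange's theorem: |H| divides |G|
|G| = 183
Divisors of 183: 1, 3, 61, 183

Possible subgroup orders: {1, 3, 61, 183}


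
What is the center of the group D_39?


Z(G) = {g ∈ G | gx = xg for all x ∈ G}
For odd n, Z(D_n) = {e}: no nontrivial rotation commutes with all reflections

Z(D_39) = {e}


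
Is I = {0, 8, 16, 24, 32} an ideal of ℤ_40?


Check ideal conditions for I = {0, 8, 16, 24, 32} in ℤ_40:
(1) I is an additive subgroup? Yes
(2) For r ∈ ℤ_40 and a ∈ I: r·a ∈ I? Yes

Yes, I is an ideal of ℤ_40


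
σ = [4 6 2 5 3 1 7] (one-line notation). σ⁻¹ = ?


To find σ⁻¹, swap domain and range:
σ(1) = 4 → σ⁻¹(4) = 1
σ(2) = 6 → σ⁻¹(6) = 2
σ(3) = 2 → σ⁻¹(2) = 3
σ(4) = 5 → σ⁻¹(5) = 4
σ(5) = 3 → σ⁻¹(3) = 5
σ(6) = 1 → σ⁻¹(1) = 6
σ(7) = 7 → σ⁻¹(7) = 7

σ⁻¹ = [6 3 5 1 4 2 7]


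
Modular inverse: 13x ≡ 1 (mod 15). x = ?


Use the extended Euclidean algorithm to write 1 = 13·s + 15·t; then s mod 15 is the inverse.
Euclidean algorithm:
  13 = 0·15 + 13
  15 = 1·13 + 2
  13 = 6·2 + 1
  2 = 2·1 + 0
gcd(13,15) = 1
Back-substitution gives: 13·(7) + 15·(-6) = 1
So 13⁻¹ ≡ 7 ≡ 7 (mod 15)
Check: 13 × 7 = 91 ≡ 1 (mod 15) ✓

13⁻¹ ≡ 7 (mod 15)


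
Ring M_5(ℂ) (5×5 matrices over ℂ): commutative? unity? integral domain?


Matrix multiplication is non-commutative for n ≥ 2; the identity matrix I is the unity; singular matrices give zero divisors, so not an integral domain
Commutative: No
Integral domain: No
Has unity: Yes

M_5(ℂ) (5×5 matrices over ℂ): Commutative=No, Unity=Yes


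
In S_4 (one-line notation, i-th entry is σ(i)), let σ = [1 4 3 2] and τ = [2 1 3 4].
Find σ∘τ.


σ∘τ: apply τ first, then σ
1 →τ 2 →σ 4
2 →τ 1 →σ 1
3 →τ 3 →σ 3
4 →τ 4 →σ 2

σ∘τ = [4 1 3 2]


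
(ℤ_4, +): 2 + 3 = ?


Operation: addition mod 4
2 + 3 = (a + b) mod 4 with a = 2, b = 3

2 + 3 = 1


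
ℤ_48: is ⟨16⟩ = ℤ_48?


g generates ℤ_n iff gcd(g, n) = 1
gcd(16, 48) = 16
Since gcd = 16 ≠ 1, ⟨16⟩ has order 3 < 48, so 16 is not a generator.

No, 16 does not generate ℤ_48


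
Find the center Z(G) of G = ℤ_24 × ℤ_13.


Z(G) = {g ∈ G | gx = xg for all x ∈ G}
Direct product of abelian groups is abelian, so Z(G) = G

Z(ℤ_24 × ℤ_13) = ℤ_24 × ℤ_13


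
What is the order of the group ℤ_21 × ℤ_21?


|A × B| = |A| · |B|
|ℤ_21 × ℤ_21| = 21 × 21 = 441

|ℤ_21 × ℤ_21| = 441


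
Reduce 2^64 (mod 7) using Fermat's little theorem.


Fermat's little theorem: if p is prime and gcd(a,p)=1, then a^(p-1) ≡ 1 (mod p)
p = 7 is prime, gcd(2,7) = 1
Reduce exponent: 64 mod 6 = 4
So 2^64 ≡ 2^4 (mod 7)
2^4 mod 7 = 2

2^64 ≡ 2 (mod 7)


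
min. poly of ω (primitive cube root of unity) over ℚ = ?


ω satisfies x² + x + 1 = 0 (the cyclotomic polynomial Φ₃)

Minimal polynomial: x² + x + 1


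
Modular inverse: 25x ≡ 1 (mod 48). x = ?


Use the extended Euclidean algorithm to write 1 = 25·s + 48·t; then s mod 48 is the inverse.
Euclidean algorithm:
  25 = 0·48 + 25
  48 = 1·25 + 23
  25 = 1·23 + 2
  23 = 11·2 + 1
  2 = 2·1 + 0
gcd(25,48) = 1
Back-substitution gives: 25·(-23) + 48·(12) = 1
So 25⁻¹ ≡ -23 ≡ 25 (mod 48)
Check: 25 × 25 = 625 ≡ 1 (mod 48) ✓

25⁻¹ ≡ 25 (mod 48)


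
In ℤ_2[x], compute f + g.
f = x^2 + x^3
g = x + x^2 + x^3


Add coefficients mod 2:
x^0: 0 + 0 = 0 (mod 2)
x^1: 0 + 1 = 1 (mod 2)
x^2: 1 + 1 = 0 (mod 2)
x^3: 1 + 1 = 0 (mod 2)
Result: x

f + g = x


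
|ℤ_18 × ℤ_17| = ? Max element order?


|ℤ_18 × ℤ_17| = 18 × 17 = 306
Max element order = lcm(18,17) = 306
Cyclic? Yes (gcd=1)

|ℤ_18×ℤ_17| = 306, max element order = 306


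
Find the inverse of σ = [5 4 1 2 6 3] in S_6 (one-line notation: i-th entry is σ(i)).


To find σ⁻¹, swap domain and range:
σ(1) = 5 → σ⁻¹(5) = 1
σ(2) = 4 → σ⁻¹(4) = 2
σ(3) = 1 → σ⁻¹(1) = 3
σ(4) = 2 → σ⁻¹(2) = 4
σ(5) = 6 → σ⁻¹(6) = 5
σ(6) = 3 → σ⁻¹(3) = 6

σ⁻¹ = [3 4 6 2 1 5]


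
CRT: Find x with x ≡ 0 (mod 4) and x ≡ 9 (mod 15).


m₁ = 4, m₂ = 15, gcd = 1, so CRT applies. M = m₁·m₂ = 60
Let M₁ = M/m₁ = 15, M₂ = M/m₂ = 4
Find y₁ ≡ M₁⁻¹ (mod m₁): 15⁻¹ ≡ 3 (mod 4)
Find y₂ ≡ M₂⁻¹ (mod m₂): 4⁻¹ ≡ 4 (mod 15)
x = a₁·M₁·y₁ + a₂·M₂·y₂ = 0·15·3 + 9·4·4 = 144
Reduce mod 60: x ≡ 24
Check: 24 mod 4 = 0 ✓, 24 mod 15 = 9 ✓

x ≡ 24 (mod 60)


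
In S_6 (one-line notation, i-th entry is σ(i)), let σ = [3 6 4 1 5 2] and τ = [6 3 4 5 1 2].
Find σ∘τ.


σ∘τ: apply τ first, then σ
1 →τ 6 →σ 2
2 →τ 3 →σ 4
3 →τ 4 →σ 1
4 →τ 5 →σ 5
5 →τ 1 →σ 3
6 →τ 2 →σ 6

σ∘τ = [2 4 1 5 3 6]


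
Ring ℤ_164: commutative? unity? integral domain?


ℤ_164 is a commutative ring with unity 1; 164 = 2×82 is composite, so 2·82 ≡ 0 gives zero divisors (not an integral domain)
Commutative: Yes
Integral domain: No
Has unity: Yes

ℤ_164: Commutative=Yes, Unity=Yes


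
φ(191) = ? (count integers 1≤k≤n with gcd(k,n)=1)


Factor n: 191 = 191
φ(n) = n · ∏(1 - 1/p) over distinct primes p | n
φ(191) = 191 · (1 - 1/191) = 190

φ(191) = 190


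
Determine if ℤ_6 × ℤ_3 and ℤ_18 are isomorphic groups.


Comparing ℤ_6 × ℤ_3 and ℤ_18:
gcd(6,3) = 3 ≠ 1. Max element order in ℤ_6×ℤ_3 is lcm(6,3) = 6 < 18, so it has no element of order 18

No, ℤ_6 × ℤ_3 ≇ ℤ_18


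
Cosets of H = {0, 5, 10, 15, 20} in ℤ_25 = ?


H = {0, 5, 10, 15, 20}, |H| = 5
Number of cosets = |G|/|H| = 25/5 = 5
0 + H = {0, 5, 10, 15, 20}
1 + H = {1, 6, 11, 16, 21}
2 + H = {2, 7, 12, 17, 22}
3 + H = {3, 8, 13, 18, 23}
4 + H = {4, 9, 14, 19, 24}

Cosets: 0+H={0,5,10,15,20}; 1+H={1,6,11,16,21}; 2+H={2,7,12,17,22}; 3+H={3,8,13,18,23}; 4+H={4,9,14,19,24}


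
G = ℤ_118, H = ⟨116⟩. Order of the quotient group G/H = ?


|⟨116⟩| = n / gcd(116, 118) = 118 / 2 = 59
H is normal (ℤ_118 is abelian).
|G/H| = |G| / |H| = 118 / 59 = 2

|G/H| = 2


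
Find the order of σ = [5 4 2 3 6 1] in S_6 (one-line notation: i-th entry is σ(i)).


Cycle decomposition: (1 5 6) (2 4 3)
Cycle lengths: 3, 3
Order = lcm(3, 3) = 3

ord(σ) = 3


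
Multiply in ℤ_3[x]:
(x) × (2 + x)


Expand and collect like terms; reduce coefficients mod 3:
x^0: 0·2 = 0 ≡ 0 (mod 3)
x^1: 0·1 + 1·2 = 2 ≡ 2 (mod 3)
x^2: 1·1 = 1 ≡ 1 (mod 3)
Result: 2x + x^2

f · g = 2x + x^2


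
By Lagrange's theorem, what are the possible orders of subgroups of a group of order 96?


Lagrange's theorem: |H| divides |G|
|G| = 96
Divisors of 96: 1, 2, 3, 4, 6, 8, 12, 16, 24, 32, 48, 96

Possible subgroup orders: {1, 2, 3, 4, 6, 8, 12, 16, 24, 32, 48, 96}


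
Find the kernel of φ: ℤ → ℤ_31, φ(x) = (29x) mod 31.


Kernel = preimage of identity
ker(φ) = {x ∈ ℤ : 29x ≡ 0 (mod 31)}. gcd(29,31) = 1, so 29x ≡ 0 (mod 31) ⟺ x ≡ 0 (mod 31/1 = 31). Hence ker(φ) = 31ℤ

ker(φ) = 31ℤ


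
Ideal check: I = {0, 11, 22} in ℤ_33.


Check ideal conditions for I = {0, 11, 22} in ℤ_33:
(1) I is an additive subgroup? Yes
(2) For r ∈ ℤ_33 and a ∈ I: r·a ∈ I? Yes

Yes, I is an ideal of ℤ_33


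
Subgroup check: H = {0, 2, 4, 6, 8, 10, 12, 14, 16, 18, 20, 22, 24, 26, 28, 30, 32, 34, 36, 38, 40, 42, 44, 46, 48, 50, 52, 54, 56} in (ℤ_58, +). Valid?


Subgroup test for H = {0, 2, 4, 6, 8, 10, 12, 14, 16, 18, 20, 22, 24, 26, 28, 30, 32, 34, 36, 38, 40, 42, 44, 46, 48, 50, 52, 54, 56} in (ℤ_58, +):
(1) 0 ∈ H? Yes
(2) Closure: for all a,b ∈ H, (a+b) mod 58 ∈ H? Yes
(3) Inverses: for all a ∈ H, -a mod 58 ∈ H? Yes

Yes, H is a subgroup of ℤ_58


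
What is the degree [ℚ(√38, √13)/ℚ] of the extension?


[ℚ(√38,√13):ℚ] = [ℚ(√38,√13):ℚ(√38)]·[ℚ(√38):ℚ] = 2·2 = 4

[ℚ(√38, √13)/ℚ] = 4


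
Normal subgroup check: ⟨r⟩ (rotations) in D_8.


H = ⟨r⟩ (rotations) in D_8
The rotation subgroup ⟨r⟩ has index 2 in D_8, so it is normal

Yes, normal subgroup


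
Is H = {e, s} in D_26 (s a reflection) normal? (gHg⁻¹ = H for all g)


H = {e, s} in D_26 (s a reflection)
r·s·r⁻¹ = sr⁻² ≠ s for n ≥ 3, so {e, s} is not closed under conjugation

No, not a normal subgroup


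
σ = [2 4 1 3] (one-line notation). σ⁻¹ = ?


To find σ⁻¹, swap domain and range:
σ(1) = 2 → σ⁻¹(2) = 1
σ(2) = 4 → σ⁻¹(4) = 2
σ(3) = 1 → σ⁻¹(1) = 3
σ(4) = 3 → σ⁻¹(3) = 4

σ⁻¹ = [3 1 4 2]


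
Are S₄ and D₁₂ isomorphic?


Comparing S₄ and D₁₂:
S₄ has trivial center; D₁₂ has center {e, r⁶}

No, S₄ ≇ D₁₂


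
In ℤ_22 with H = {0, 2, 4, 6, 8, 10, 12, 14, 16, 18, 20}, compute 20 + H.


20 + H = {20 + h (mod 22) : h ∈ H}
20+0=20, 20+2=0, 20+4=2, 20+6=4, 20+8=6, 20+10=8, 20+12=10, 20+14=12, 20+16=14, 20+18=16, 20+20=18
20 + H = {0, 2, 4, 6, 8, 10, 12, 14, 16, 18, 20} = 0 + H

20 + H = {0, 2, 4, 6, 8, 10, 12, 14, 16, 18, 20}


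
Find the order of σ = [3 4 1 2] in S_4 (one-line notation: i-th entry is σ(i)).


Cycle decomposition: (1 3) (2 4)
Cycle lengths: 2, 2
Order = lcm(2, 2) = 2

ord(σ) = 2


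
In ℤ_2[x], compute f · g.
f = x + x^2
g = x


Expand and collect like terms; reduce coefficients mod 2:
x^0: 0·0 = 0 ≡ 0 (mod 2)
x^1: 0·1 + 1·0 = 0 ≡ 0 (mod 2)
x^2: 1·1 + 1·0 = 1 ≡ 1 (mod 2)
x^3: 1·1 = 1 ≡ 1 (mod 2)
Result: x^2 + x^3

f · g = x^2 + x^3


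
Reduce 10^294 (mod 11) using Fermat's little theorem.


Fermat's little theorem: if p is prime and gcd(a,p)=1, then a^(p-1) ≡ 1 (mod p)
p = 11 is prime, gcd(10,11) = 1
Reduce exponent: 294 mod 10 = 4
So 10^294 ≡ 10^4 (mod 11)
10^4 mod 11 = 1

10^294 ≡ 1 (mod 11)


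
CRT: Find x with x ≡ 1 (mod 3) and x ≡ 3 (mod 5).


m₁ = 3, m₂ = 5, gcd = 1, so CRT applies. M = m₁·m₂ = 15
Let M₁ = M/m₁ = 5, M₂ = M/m₂ = 3
Find y₁ ≡ M₁⁻¹ (mod m₁): 5⁻¹ ≡ 2 (mod 3)
Find y₂ ≡ M₂⁻¹ (mod m₂): 3⁻¹ ≡ 2 (mod 5)
x = a₁·M₁·y₁ + a₂·M₂·y₂ = 1·5·2 + 3·3·2 = 28
Reduce mod 15: x ≡ 13
Check: 13 mod 3 = 1 ✓, 13 mod 5 = 3 ✓

x ≡ 13 (mod 15)


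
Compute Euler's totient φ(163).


Factor n: 163 = 163
φ(n) = n · ∏(1 - 1/p) over distinct primes p | n
φ(163) = 163 · (1 - 1/163) = 162

φ(163) = 162


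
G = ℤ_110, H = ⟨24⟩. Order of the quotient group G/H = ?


|⟨24⟩| = n / gcd(24, 110) = 110 / 2 = 55
H is normal (ℤ_110 is abelian).
|G/H| = |G| / |H| = 110 / 55 = 2

|G/H| = 2


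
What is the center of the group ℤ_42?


Z(G) = {g ∈ G | gx = xg for all x ∈ G}
ℤ_42 is abelian, so Z(G) = G

Z(ℤ_42) = ℤ_42


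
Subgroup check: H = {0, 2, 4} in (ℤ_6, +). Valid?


Subgroup test for H = {0, 2, 4} in (ℤ_6, +):
(1) 0 ∈ H? Yes
(2) Closure: for all a,b ∈ H, (a+b) mod 6 ∈ H? Yes
(3) Inverses: for all a ∈ H, -a mod 6 ∈ H? Yes

Yes, H is a subgroup of ℤ_6


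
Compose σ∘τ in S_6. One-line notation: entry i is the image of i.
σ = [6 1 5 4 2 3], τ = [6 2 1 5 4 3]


σ∘τ: apply τ first, then σ
1 →τ 6 →σ 3
2 →τ 2 →σ 1
3 →τ 1 →σ 6
4 →τ 5 →σ 2
5 →τ 4 →σ 4
6 →τ 3 →σ 5

σ∘τ = [3 1 6 2 4 5]


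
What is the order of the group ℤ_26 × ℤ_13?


|A × B| = |A| · |B|
|ℤ_26 × ℤ_13| = 26 × 13 = 338

|ℤ_26 × ℤ_13| = 338


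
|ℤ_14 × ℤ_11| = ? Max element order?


|ℤ_14 × ℤ_11| = 14 × 11 = 154
Max element order = lcm(14,11) = 154
Cyclic? Yes (gcd=1)

|ℤ_14×ℤ_11| = 154, max element order = 154


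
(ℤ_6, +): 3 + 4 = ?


Operation: addition mod 6
3 + 4 = (a + b) mod 6 with a = 3, b = 4

3 + 4 = 1


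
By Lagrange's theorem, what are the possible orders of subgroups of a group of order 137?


Lagrange's theorem: |H| divides |G|
|G| = 137
Divisors of 137: 1, 137

Possible subgroup orders: {1, 137}


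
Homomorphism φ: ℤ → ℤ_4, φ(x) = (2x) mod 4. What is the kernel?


Kernel = preimage of identity
ker(φ) = {x ∈ ℤ : 2x ≡ 0 (mod 4)}. gcd(2,4) = 2, so 2x ≡ 0 (mod 4) ⟺ x ≡ 0 (mod 4/2 = 2). Hence ker(φ) = 2ℤ

ker(φ) = 2ℤ


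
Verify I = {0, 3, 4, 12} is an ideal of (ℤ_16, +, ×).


Check ideal conditions for I = {0, 3, 4, 12} in ℤ_16:
(1) I is an additive subgroup? No
(2) For r ∈ ℤ_16 and a ∈ I: r·a ∈ I? No  [counterexample: r=2, a=3, r·a mod 16 = 6 ∉ I]

No, I is not an ideal of ℤ_16


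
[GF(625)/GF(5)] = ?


GF(625) = GF(5^4), so the extension degree is 4

[GF(625)/GF(5)] = 4


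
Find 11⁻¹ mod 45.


Use the extended Euclidean algorithm to write 1 = 11·s + 45·t; then s mod 45 is the inverse.
Euclidean algorithm:
  11 = 0·45 + 11
  45 = 4·11 + 1
  11 = 11·1 + 0
gcd(11,45) = 1
Back-substitution gives: 11·(-4) + 45·(1) = 1
So 11⁻¹ ≡ -4 ≡ 41 (mod 45)
Check: 11 × 41 = 451 ≡ 1 (mod 45) ✓

11⁻¹ ≡ 41 (mod 45)


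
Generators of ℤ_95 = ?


g generates ℤ_n iff gcd(g,n) = 1
Prime factors of 95: 5, 19
Generators are g ∈ {1,...,94} not divisible by any of these primes.
Generators: {1, 2, 3, 4, 6, 7, 8, 9, 11, 12, 13, 14, 16, 17, 18, 21, 22, 23, 24, 26, 27, 28, 29, 31, 32, 33, 34, 36, 37, 39, 41, 42, 43, 44, 46, 47, 48, 49, 51, 52, 53, 54, 56, 58, 59, 61, 62, 63, 64, 66, 67, 68, 69, 71, 72, 73, 74, 77, 78, 79, 81, 82, 83, 84, 86, 87, 88, 89, 91, 92, 93, 94}
Number of generators = φ(95) = 72

Generators of ℤ_95 = {1, 2, 3, 4, 6, 7, 8, 9, 11, 12, 13, 14, 16, 17, 18, 21, 22, 23, 24, 26, 27, 28, 29, 31, 32, 33, 34, 36, 37, 39, 41, 42, 43, 44, 46, 47, 48, 49, 51, 52, 53, 54, 56, 58, 59, 61, 62, 63, 64, 66, 67, 68, 69, 71, 72, 73, 74, 77, 78, 79, 81, 82, 83, 84, 86, 87, 88, 89, 91, 92, 93, 94}


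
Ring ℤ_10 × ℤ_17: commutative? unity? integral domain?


Direct product ring; commutative with unity (1,1); but (1,0)·(0,1) = (0,0) gives zero divisors, so not an integral domain
Commutative: Yes
Integral domain: No
Has unity: Yes

ℤ_10 × ℤ_17: Commutative=Yes, Unity=Yes


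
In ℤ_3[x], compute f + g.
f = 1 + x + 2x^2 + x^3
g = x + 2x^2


Add coefficients mod 3:
x^0: 1 + 0 = 1 (mod 3)
x^1: 1 + 1 = 2 (mod 3)
x^2: 2 + 2 = 1 (mod 3)
x^3: 1 + 0 = 1 (mod 3)
Result: 1 + 2x + x^2 + x^3

f + g = 1 + 2x + x^2 + x^3


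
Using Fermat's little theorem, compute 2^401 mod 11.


Fermat's little theorem: if p is prime and gcd(a,p)=1, then a^(p-1) ≡ 1 (mod p)
p = 11 is prime, gcd(2,11) = 1
Reduce exponent: 401 mod 10 = 1
So 2^401 ≡ 2^1 (mod 11)
2^1 mod 11 = 2

2^401 ≡ 2 (mod 11)


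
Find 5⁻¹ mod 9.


Use the extended Euclidean algorithm to write 1 = 5·s + 9·t; then s mod 9 is the inverse.
Euclidean algorithm:
  5 = 0·9 + 5
  9 = 1·5 + 4
  5 = 1·4 + 1
  4 = 4·1 + 0
gcd(5,9) = 1
Back-substitution gives: 5·(2) + 9·(-1) = 1
So 5⁻¹ ≡ 2 ≡ 2 (mod 9)
Check: 5 × 2 = 10 ≡ 1 (mod 9) ✓

5⁻¹ ≡ 2 (mod 9)


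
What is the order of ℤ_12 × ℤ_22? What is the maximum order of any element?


|ℤ_12 × ℤ_22| = 12 × 22 = 264
Max element order = lcm(12,22) = 132
Cyclic? No (gcd=2)

|ℤ_12×ℤ_22| = 264, max element order = 132


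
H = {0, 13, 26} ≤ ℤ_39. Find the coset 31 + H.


31 + H = {31 + h (mod 39) : h ∈ H}
31+0=31, 31+13=5, 31+26=18
31 + H = {5, 18, 31} = 5 + H

31 + H = {5, 18, 31}


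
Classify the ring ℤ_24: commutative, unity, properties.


ℤ_24 is a commutative ring with unity 1; 24 = 2×12 is composite, so 2·12 ≡ 0 gives zero divisors (not an integral domain)
Commutative: Yes
Integral domain: No
Has unity: Yes

ℤ_24: Commutative=Yes, Unity=Yes


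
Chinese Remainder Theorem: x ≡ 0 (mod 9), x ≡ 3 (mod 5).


m₁ = 9, m₂ = 5, gcd = 1, so CRT applies. M = m₁·m₂ = 45
Let M₁ = M/m₁ = 5, M₂ = M/m₂ = 9
Find y₁ ≡ M₁⁻¹ (mod m₁): 5⁻¹ ≡ 2 (mod 9)
Find y₂ ≡ M₂⁻¹ (mod m₂): 9⁻¹ ≡ 4 (mod 5)
x = a₁·M₁·y₁ + a₂·M₂·y₂ = 0·5·2 + 3·9·4 = 108
Reduce mod 45: x ≡ 18
Check: 18 mod 9 = 0 ✓, 18 mod 5 = 3 ✓

x ≡ 18 (mod 45)


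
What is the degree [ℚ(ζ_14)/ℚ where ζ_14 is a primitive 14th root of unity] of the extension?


[ℚ(ζ_n):ℚ] = deg Φ_n(x) = φ(n). Here φ(14) = 6

[ℚ(ζ_14)/ℚ where ζ_14 is a primitive 14th root of unity] = 6


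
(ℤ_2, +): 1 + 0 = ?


Operation: addition mod 2
1 + 0 = (a + b) mod 2 with a = 1, b = 0

1 + 0 = 1


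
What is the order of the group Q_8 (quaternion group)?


Q_8 = {±1, ±i, ±j, ±k}
|Q_8| = 8

|Q_8 (quaternion group)| = 8


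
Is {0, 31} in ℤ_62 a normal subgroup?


H = {0, 31} in ℤ_62
ℤ_62 is abelian; every subgroup of an abelian group is normal

Yes, normal subgroup


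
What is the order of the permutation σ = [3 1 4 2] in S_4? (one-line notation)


Cycle decomposition: (1 3 4 2)
Cycle lengths: 4
Order = lcm(4) = 4

ord(σ) = 4


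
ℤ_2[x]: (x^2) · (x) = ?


Expand and collect like terms; reduce coefficients mod 2:
x^0: 0·0 = 0 ≡ 0 (mod 2)
x^1: 0·1 + 0·0 = 0 ≡ 0 (mod 2)
x^2: 0·1 + 1·0 = 0 ≡ 0 (mod 2)
x^3: 1·1 = 1 ≡ 1 (mod 2)
Result: x^3

f · g = x^3


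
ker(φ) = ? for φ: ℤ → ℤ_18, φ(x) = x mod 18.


Kernel = preimage of identity
ker(φ) = {x ∈ ℤ : x ≡ 0 (mod 18)} = 18ℤ = {0, ±18, ±36, ...}

ker(φ) = 18ℤ


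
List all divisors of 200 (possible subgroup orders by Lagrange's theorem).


Lagrange's theorem: |H| divides |G|
|G| = 200
Divisors of 200: 1, 2, 4, 5, 8, 10, 20, 25, 40, 50, 100, 200

Possible subgroup orders: {1, 2, 4, 5, 8, 10, 20, 25, 40, 50, 100, 200}


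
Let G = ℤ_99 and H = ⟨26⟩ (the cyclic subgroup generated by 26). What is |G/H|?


|⟨26⟩| = n / gcd(26, 99) = 99 / 1 = 99
H is normal (ℤ_99 is abelian).
|G/H| = |G| / |H| = 99 / 99 = 1

|G/H| = 1


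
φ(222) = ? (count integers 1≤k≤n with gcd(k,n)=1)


Factor n: 222 = 2 × 3 × 37
φ(n) = n · ∏(1 - 1/p) over distinct primes p | n
φ(222) = 222 · (1 - 1/2) · (1 - 1/3) · (1 - 1/37) = 72

φ(222) = 72


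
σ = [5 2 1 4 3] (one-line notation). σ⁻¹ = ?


To find σ⁻¹, swap domain and range:
σ(1) = 5 → σ⁻¹(5) = 1
σ(2) = 2 → σ⁻¹(2) = 2
σ(3) = 1 → σ⁻¹(1) = 3
σ(4) = 4 → σ⁻¹(4) = 4
σ(5) = 3 → σ⁻¹(3) = 5

σ⁻¹ = [3 2 5 4 1]


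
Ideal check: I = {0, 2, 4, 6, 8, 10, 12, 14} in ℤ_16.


Check ideal conditions for I = {0, 2, 4, 6, 8, 10, 12, 14} in ℤ_16:
(1) I is an additive subgroup? Yes
(2) For r ∈ ℤ_16 and a ∈ I: r·a ∈ I? Yes

Yes, I is an ideal of ℤ_16


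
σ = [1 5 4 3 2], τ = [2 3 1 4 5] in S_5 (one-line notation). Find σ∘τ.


σ∘τ: apply τ first, then σ
1 →τ 2 →σ 5
2 →τ 3 →σ 4
3 →τ 1 →σ 1
4 →τ 4 →σ 3
5 →τ 5 →σ 2

σ∘τ = [5 4 1 3 2]


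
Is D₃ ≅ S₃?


Comparing D₃ and S₃:
Both are the unique non-abelian group of order 6

Yes, D₃ ≅ S₃


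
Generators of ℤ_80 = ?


g generates ℤ_n iff gcd(g,n) = 1
Prime factors of 80: 2, 5
Generators are g ∈ {1,...,79} not divisible by any of these primes.
Generators: {1, 3, 7, 9, 11, 13, 17, 19, 21, 23, 27, 29, 31, 33, 37, 39, 41, 43, 47, 49, 51, 53, 57, 59, 61, 63, 67, 69, 71, 73, 77, 79}
Number of generators = φ(80) = 32

Generators of ℤ_80 = {1, 3, 7, 9, 11, 13, 17, 19, 21, 23, 27, 29, 31, 33, 37, 39, 41, 43, 47, 49, 51, 53, 57, 59, 61, 63, 67, 69, 71, 73, 77, 79}


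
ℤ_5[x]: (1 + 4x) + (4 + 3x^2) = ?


Add coefficients mod 5:
x^0: 1 + 4 = 0 (mod 5)
x^1: 4 + 0 = 4 (mod 5)
x^2: 0 + 3 = 3 (mod 5)
Result: 4x + 3x^2

f + g = 4x + 3x^2


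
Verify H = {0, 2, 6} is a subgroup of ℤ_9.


Subgroup test for H = {0, 2, 6} in (ℤ_9, +):
(1) 0 ∈ H? Yes
(2) Closure: for all a,b ∈ H, (a+b) mod 9 ∈ H? No  [counterexample: 2 + 2 = 4 ∉ H]
(3) Inverses: for all a ∈ H, -a mod 9 ∈ H? No

No, H is not a subgroup of ℤ_9


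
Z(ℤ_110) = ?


Z(G) = {g ∈ G | gx = xg for all x ∈ G}
ℤ_110 is abelian, so Z(G) = G

Z(ℤ_110) = ℤ_110


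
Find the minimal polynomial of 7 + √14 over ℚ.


Let α = 7 + √14. Then α - 7 = √14, so (α - 7)² = 14, giving α² - 14α + 35 = 0. Degree 2 and α ∉ ℚ, so this is the minimal polynomial.

Minimal polynomial: x² - 14x + 35


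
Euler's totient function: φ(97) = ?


Factor n: 97 = 97
φ(n) = n · ∏(1 - 1/p) over distinct primes p | n
φ(97) = 97 · (1 - 1/97) = 96

φ(97) = 96


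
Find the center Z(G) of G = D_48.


Z(G) = {g ∈ G | gx = xg for all x ∈ G}
For even n, Z(D_n) = {e, r^(n/2)}: the 180° rotation r^24 commutes with every reflection and rotation

Z(D_48) = {e, r^24}


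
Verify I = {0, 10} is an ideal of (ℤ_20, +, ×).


Check ideal conditions for I = {0, 10} in ℤ_20:
(1) I is an additive subgroup? Yes
(2) For r ∈ ℤ_20 and a ∈ I: r·a ∈ I? Yes

Yes, I is an ideal of ℤ_20


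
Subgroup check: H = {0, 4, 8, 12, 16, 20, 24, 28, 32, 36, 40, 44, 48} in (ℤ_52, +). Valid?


Subgroup test for H = {0, 4, 8, 12, 16, 20, 24, 28, 32, 36, 40, 44, 48} in (ℤ_52, +):
(1) 0 ∈ H? Yes
(2) Closure: for all a,b ∈ H, (a+b) mod 52 ∈ H? Yes
(3) Inverses: for all a ∈ H, -a mod 52 ∈ H? Yes

Yes, H is a subgroup of ℤ_52


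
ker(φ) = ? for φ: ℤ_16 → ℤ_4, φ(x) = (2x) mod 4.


Kernel = preimage of identity
ker(φ) = {x ∈ ℤ_16 : 2x ≡ 0 (mod 4)}. Since 4 | 16, φ is well-defined. The kernel is the cyclic subgroup ⟨2⟩ of ℤ_16 (order 8), i.e. {0, 2, 4, 6, 8, 10, 12, 14}

ker(φ) = {0, 2, 4, 6, 8, 10, 12, 14}


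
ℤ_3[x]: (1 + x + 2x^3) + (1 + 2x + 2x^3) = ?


Add coefficients mod 3:
x^0: 1 + 1 = 2 (mod 3)
x^1: 1 + 2 = 0 (mod 3)
x^2: 0 + 0 = 0 (mod 3)
x^3: 2 + 2 = 1 (mod 3)
Result: 2 + x^3

f + g = 2 + x^3


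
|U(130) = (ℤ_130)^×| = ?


U(n) is the group of units mod n; |U(n)| = φ(n)
|U(130)| = φ(130) = 48

|U(130) = (ℤ_130)^×| = 48


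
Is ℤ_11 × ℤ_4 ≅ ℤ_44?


Comparing ℤ_11 × ℤ_4 and ℤ_44:
gcd(11,4) = 1, so ℤ_11 × ℤ_4 ≅ ℤ_44 (CRT)

Yes, ℤ_11 × ℤ_4 ≅ ℤ_44


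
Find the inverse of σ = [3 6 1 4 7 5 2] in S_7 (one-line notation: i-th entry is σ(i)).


To find σ⁻¹, swap domain and range:
σ(1) = 3 → σ⁻¹(3) = 1
σ(2) = 6 → σ⁻¹(6) = 2
σ(3) = 1 → σ⁻¹(1) = 3
σ(4) = 4 → σ⁻¹(4) = 4
σ(5) = 7 → σ⁻¹(7) = 5
σ(6) = 5 → σ⁻¹(5) = 6
σ(7) = 2 → σ⁻¹(2) = 7

σ⁻¹ = [3 7 1 4 6 2 5]


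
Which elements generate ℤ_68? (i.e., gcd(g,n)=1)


g generates ℤ_n iff gcd(g,n) = 1
Prime factors of 68: 2, 17
Generators are g ∈ {1,...,67} not divisible by any of these primes.
Generators: {1, 3, 5, 7, 9, 11, 13, 15, 19, 21, 23, 25, 27, 29, 31, 33, 35, 37, 39, 41, 43, 45, 47, 49, 53, 55, 57, 59, 61, 63, 65, 67}
Number of generators = φ(68) = 32

Generators of ℤ_68 = {1, 3, 5, 7, 9, 11, 13, 15, 19, 21, 23, 25, 27, 29, 31, 33, 35, 37, 39, 41, 43, 45, 47, 49, 53, 55, 57, 59, 61, 63, 65, 67}


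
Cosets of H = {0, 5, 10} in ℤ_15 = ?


H = {0, 5, 10}, |H| = 3
Number of cosets = |G|/|H| = 15/3 = 5
0 + H = {0, 5, 10}
1 + H = {1, 6, 11}
2 + H = {2, 7, 12}
3 + H = {3, 8, 13}
4 + H = {4, 9, 14}

Cosets: 0+H={0,5,10}; 1+H={1,6,11}; 2+H={2,7,12}; 3+H={3,8,13}; 4+H={4,9,14}


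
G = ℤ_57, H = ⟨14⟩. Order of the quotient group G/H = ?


|⟨14⟩| = n / gcd(14, 57) = 57 / 1 = 57
H is normal (ℤ_57 is abelian).
|G/H| = |G| / |H| = 57 / 57 = 1

|G/H| = 1


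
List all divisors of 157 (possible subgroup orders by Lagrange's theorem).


Lagrange's theorem: |H| divides |G|
|G| = 157
Divisors of 157: 1, 157

Possible subgroup orders: {1, 157}


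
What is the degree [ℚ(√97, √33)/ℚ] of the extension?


[ℚ(√97,√33):ℚ] = [ℚ(√97,√33):ℚ(√97)]·[ℚ(√97):ℚ] = 2·2 = 4

[ℚ(√97, √33)/ℚ] = 4


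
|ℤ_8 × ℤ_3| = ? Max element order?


|ℤ_8 × ℤ_3| = 8 × 3 = 24
Max element order = lcm(8,3) = 24
Cyclic? Yes (gcd=1)

|ℤ_8×ℤ_3| = 24, max element order = 24


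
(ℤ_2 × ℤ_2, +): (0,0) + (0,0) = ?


Operation: componentwise addition mod (2, 2)
(0,0) + (0,0) = ((a₁+b₁) mod 2, (a₂+b₂) mod 2) with a = (0,0), b = (0,0)

(0,0) + (0,0) = (0,0)


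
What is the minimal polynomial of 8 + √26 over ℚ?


Let α = 8 + √26. Then α - 8 = √26, so (α - 8)² = 26, giving α² - 16α + 38 = 0. Degree 2 and α ∉ ℚ, so this is the minimal polynomial.

Minimal polynomial: x² - 16x + 38


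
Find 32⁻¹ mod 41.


Use the extended Euclidean algorithm to write 1 = 32·s + 41·t; then s mod 41 is the inverse.
Euclidean algorithm:
  32 = 0·41 + 32
  41 = 1·32 + 9
  32 = 3·9 + 5
  9 = 1·5 + 4
  5 = 1·4 + 1
  4 = 4·1 + 0
gcd(32,41) = 1
Back-substitution gives: 32·(9) + 41·(-7) = 1
So 32⁻¹ ≡ 9 ≡ 9 (mod 41)
Check: 32 × 9 = 288 ≡ 1 (mod 41) ✓

32⁻¹ ≡ 9 (mod 41)


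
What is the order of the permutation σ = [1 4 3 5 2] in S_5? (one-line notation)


Cycle decomposition: (2 4 5)
Cycle lengths: 3
Order = lcm(3) = 3

ord(σ) = 3


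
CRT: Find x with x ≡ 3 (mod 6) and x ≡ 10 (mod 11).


m₁ = 6, m₂ = 11, gcd = 1, so CRT applies. M = m₁·m₂ = 66
Let M₁ = M/m₁ = 11, M₂ = M/m₂ = 6
Find y₁ ≡ M₁⁻¹ (mod m₁): 11⁻¹ ≡ 5 (mod 6)
Find y₂ ≡ M₂⁻¹ (mod m₂): 6⁻¹ ≡ 2 (mod 11)
x = a₁·M₁·y₁ + a₂·M₂·y₂ = 3·11·5 + 10·6·2 = 285
Reduce mod 66: x ≡ 21
Check: 21 mod 6 = 3 ✓, 21 mod 11 = 10 ✓

x ≡ 21 (mod 66)


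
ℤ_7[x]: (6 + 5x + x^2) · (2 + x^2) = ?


Expand and collect like terms; reduce coefficients mod 7:
x^0: 6·2 = 12 ≡ 5 (mod 7)
x^1: 6·0 + 5·2 = 10 ≡ 3 (mod 7)
x^2: 6·1 + 5·0 + 1·2 = 8 ≡ 1 (mod 7)
x^3: 5·1 + 1·0 = 5 ≡ 5 (mod 7)
x^4: 1·1 = 1 ≡ 1 (mod 7)
Result: 5 + 3x + x^2 + 5x^3 + x^4

f · g = 5 + 3x + x^2 + 5x^3 + x^4


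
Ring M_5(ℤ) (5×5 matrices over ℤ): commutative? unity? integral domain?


Matrix multiplication is non-commutative for n ≥ 2; the identity matrix I is the unity; singular matrices give zero divisors, so not an integral domain
Commutative: No
Integral domain: No
Has unity: Yes

M_5(ℤ) (5×5 matrices over ℤ): Commutative=No, Unity=Yes


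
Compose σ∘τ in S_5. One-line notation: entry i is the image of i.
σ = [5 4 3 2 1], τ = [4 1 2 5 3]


σ∘τ: apply τ first, then σ
1 →τ 4 →σ 2
2 →τ 1 →σ 5
3 →τ 2 →σ 4
4 →τ 5 →σ 1
5 →τ 3 →σ 3

σ∘τ = [2 5 4 1 3]


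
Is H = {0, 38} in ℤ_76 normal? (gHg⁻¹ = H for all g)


H = {0, 38} in ℤ_76
ℤ_76 is abelian; every subgroup of an abelian group is normal

Yes, normal subgroup


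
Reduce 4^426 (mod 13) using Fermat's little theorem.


Fermat's little theorem: if p is prime and gcd(a,p)=1, then a^(p-1) ≡ 1 (mod p)
p = 13 is prime, gcd(4,13) = 1
Reduce exponent: 426 mod 12 = 6
So 4^426 ≡ 4^6 (mod 13)
4^6 mod 13 = 1

4^426 ≡ 1 (mod 13)


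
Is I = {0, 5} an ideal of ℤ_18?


Check ideal conditions for I = {0, 5} in ℤ_18:
(1) I is an additive subgroup? No
(2) For r ∈ ℤ_18 and a ∈ I: r·a ∈ I? No  [counterexample: r=2, a=5, r·a mod 18 = 10 ∉ I]

No, I is not an ideal of ℤ_18


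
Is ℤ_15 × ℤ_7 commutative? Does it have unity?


Direct product ring; commutative with unity (1,1); but (1,0)·(0,1) = (0,0) gives zero divisors, so not an integral domain
Commutative: Yes
Integral domain: No
Has unity: Yes

ℤ_15 × ℤ_7: Commutative=Yes, Unity=Yes


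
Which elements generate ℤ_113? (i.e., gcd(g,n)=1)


g generates ℤ_n iff gcd(g,n) = 1
Prime factors of 113: 113
Generators are g ∈ {1,...,112} not divisible by any of these primes.
Generators: {1, 2, 3, 4, 5, 6, 7, 8, 9, 10, 11, 12, 13, 14, 15, 16, 17, 18, 19, 20, 21, 22, 23, 24, 25, 26, 27, 28, 29, 30, 31, 32, 33, 34, 35, 36, 37, 38, 39, 40, 41, 42, 43, 44, 45, 46, 47, 48, 49, 50, 51, 52, 53, 54, 55, 56, 57, 58, 59, 60, 61, 62, 63, 64, 65, 66, 67, 68, 69, 70, 71, 72, 73, 74, 75, 76, 77, 78, 79, 80, 81, 82, 83, 84, 85, 86, 87, 88, 89, 90, 91, 92, 93, 94, 95, 96, 97, 98, 99, 100, 101, 102, 103, 104, 105, 106, 107, 108, 109, 110, 111, 112}
Number of generators = φ(113) = 112

Generators of ℤ_113 = {1, 2, 3, 4, 5, 6, 7, 8, 9, 10, 11, 12, 13, 14, 15, 16, 17, 18, 19, 20, 21, 22, 23, 24, 25, 26, 27, 28, 29, 30, 31, 32, 33, 34, 35, 36, 37, 38, 39, 40, 41, 42, 43, 44, 45, 46, 47, 48, 49, 50, 51, 52, 53, 54, 55, 56, 57, 58, 59, 60, 61, 62, 63, 64, 65, 66, 67, 68, 69, 70, 71, 72, 73, 74, 75, 76, 77, 78, 79, 80, 81, 82, 83, 84, 85, 86, 87, 88, 89, 90, 91, 92, 93, 94, 95, 96, 97, 98, 99, 100, 101, 102, 103, 104, 105, 106, 107, 108, 109, 110, 111, 112}


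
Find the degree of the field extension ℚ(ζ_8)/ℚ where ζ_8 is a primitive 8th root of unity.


[ℚ(ζ_n):ℚ] = deg Φ_n(x) = φ(n). Here φ(8) = 4

[ℚ(ζ_8)/ℚ where ζ_8 is a primitive 8th root of unity] = 4


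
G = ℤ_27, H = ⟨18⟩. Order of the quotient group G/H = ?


|⟨18⟩| = n / gcd(18, 27) = 27 / 9 = 3
H is normal (ℤ_27 is abelian).
|G/H| = |G| / |H| = 27 / 3 = 9

|G/H| = 9


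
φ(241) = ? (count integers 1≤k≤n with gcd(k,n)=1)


Factor n: 241 = 241
φ(n) = n · ∏(1 - 1/p) over distinct primes p | n
φ(241) = 241 · (1 - 1/241) = 240

φ(241) = 240


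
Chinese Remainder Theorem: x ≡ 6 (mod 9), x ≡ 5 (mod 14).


m₁ = 9, m₂ = 14, gcd = 1, so CRT applies. M = m₁·m₂ = 126
Let M₁ = M/m₁ = 14, M₂ = M/m₂ = 9
Find y₁ ≡ M₁⁻¹ (mod m₁): 14⁻¹ ≡ 2 (mod 9)
Find y₂ ≡ M₂⁻¹ (mod m₂): 9⁻¹ ≡ 11 (mod 14)
x = a₁·M₁·y₁ + a₂·M₂·y₂ = 6·14·2 + 5·9·11 = 663
Reduce mod 126: x ≡ 33
Check: 33 mod 9 = 6 ✓, 33 mod 14 = 5 ✓

x ≡ 33 (mod 126)


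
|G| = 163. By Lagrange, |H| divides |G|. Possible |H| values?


Lagrange's theorem: |H| divides |G|
|G| = 163
Divisors of 163: 1, 163

Possible subgroup orders: {1, 163}


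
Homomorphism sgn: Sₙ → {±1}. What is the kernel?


Kernel = preimage of identity
ker(sgn) = even permutations = Aₙ

ker(sgn) = Aₙ


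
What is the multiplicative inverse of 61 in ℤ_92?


Use the extended Euclidean algorithm to write 1 = 61·s + 92·t; then s mod 92 is the inverse.
Euclidean algorithm:
  61 = 0·92 + 61
  92 = 1·61 + 31
  61 = 1·31 + 30
  31 = 1·30 + 1
  30 = 30·1 + 0
gcd(61,92) = 1
Back-substitution gives: 61·(-3) + 92·(2) = 1
So 61⁻¹ ≡ -3 ≡ 89 (mod 92)
Check: 61 × 89 = 5429 ≡ 1 (mod 92) ✓

61⁻¹ ≡ 89 (mod 92)


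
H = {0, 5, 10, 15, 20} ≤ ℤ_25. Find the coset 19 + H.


19 + H = {19 + h (mod 25) : h ∈ H}
19+0=19, 19+5=24, 19+10=4, 19+15=9, 19+20=14
19 + H = {4, 9, 14, 19, 24} = 4 + H

19 + H = {4, 9, 14, 19, 24}


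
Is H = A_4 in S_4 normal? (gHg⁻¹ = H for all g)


H = A_4 in S_4
A_4 has index 2 in S_4, and every subgroup of index 2 is normal

Yes, normal subgroup


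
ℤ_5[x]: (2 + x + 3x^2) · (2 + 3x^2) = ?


Expand and collect like terms; reduce coefficients mod 5:
x^0: 2·2 = 4 ≡ 4 (mod 5)
x^1: 2·0 + 1·2 = 2 ≡ 2 (mod 5)
x^2: 2·3 + 1·0 + 3·2 = 12 ≡ 2 (mod 5)
x^3: 1·3 + 3·0 = 3 ≡ 3 (mod 5)
x^4: 3·3 = 9 ≡ 4 (mod 5)
Result: 4 + 2x + 2x^2 + 3x^3 + 4x^4

f · g = 4 + 2x + 2x^2 + 3x^3 + 4x^4


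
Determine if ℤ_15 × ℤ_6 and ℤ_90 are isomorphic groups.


Comparing ℤ_15 × ℤ_6 and ℤ_90:
gcd(15,6) = 3 ≠ 1. Max element order in ℤ_15×ℤ_6 is lcm(15,6) = 30 < 90, so it has no element of order 90

No, ℤ_15 × ℤ_6 ≇ ℤ_90


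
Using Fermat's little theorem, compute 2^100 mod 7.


Fermat's little theorem: if p is prime and gcd(a,p)=1, then a^(p-1) ≡ 1 (mod p)
p = 7 is prime, gcd(2,7) = 1
Reduce exponent: 100 mod 6 = 4
So 2^100 ≡ 2^4 (mod 7)
2^4 mod 7 = 2

2^100 ≡ 2 (mod 7)


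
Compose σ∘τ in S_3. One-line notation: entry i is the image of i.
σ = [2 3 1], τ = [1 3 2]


σ∘τ: apply τ first, then σ
1 →τ 1 →σ 2
2 →τ 3 →σ 1
3 →τ 2 →σ 3

σ∘τ = [2 1 3]


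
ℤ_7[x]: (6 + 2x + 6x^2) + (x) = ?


Add coefficients mod 7:
x^0: 6 + 0 = 6 (mod 7)
x^1: 2 + 1 = 3 (mod 7)
x^2: 6 + 0 = 6 (mod 7)
Result: 6 + 3x + 6x^2

f + g = 6 + 3x + 6x^2


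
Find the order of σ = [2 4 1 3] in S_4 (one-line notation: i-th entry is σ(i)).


Cycle decomposition: (1 2 4 3)
Cycle lengths: 4
Order = lcm(4) = 4

ord(σ) = 4


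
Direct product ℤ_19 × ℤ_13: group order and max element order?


|ℤ_19 × ℤ_13| = 19 × 13 = 247
Max element order = lcm(19,13) = 247
Cyclic? Yes (gcd=1)

|ℤ_19×ℤ_13| = 247, max element order = 247


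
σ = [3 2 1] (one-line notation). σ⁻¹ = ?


To find σ⁻¹, swap domain and range:
σ(1) = 3 → σ⁻¹(3) = 1
σ(2) = 2 → σ⁻¹(2) = 2
σ(3) = 1 → σ⁻¹(1) = 3

σ⁻¹ = [3 2 1]


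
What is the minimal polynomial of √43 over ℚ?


√43 satisfies x² - 43 = 0, irreducible over ℚ since 43 is squarefree

Minimal polynomial: x² - 43


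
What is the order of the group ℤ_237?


ℤ_n has n elements.

|ℤ_237| = 237


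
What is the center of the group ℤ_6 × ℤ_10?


Z(G) = {g ∈ G | gx = xg for all x ∈ G}
Direct product of abelian groups is abelian, so Z(G) = G

Z(ℤ_6 × ℤ_10) = ℤ_6 × ℤ_10


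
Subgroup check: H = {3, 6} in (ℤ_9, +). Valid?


Subgroup test for H = {3, 6} in (ℤ_9, +):
(1) 0 ∈ H? No
(2) Closure: for all a,b ∈ H, (a+b) mod 9 ∈ H? No  [counterexample: 3 + 6 = 0 ∉ H]
(3) Inverses: for all a ∈ H, -a mod 9 ∈ H? Yes

No, H is not a subgroup of ℤ_9


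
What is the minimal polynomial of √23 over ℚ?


√23 satisfies x² - 23 = 0, irreducible over ℚ since 23 is squarefree

Minimal polynomial: x² - 23


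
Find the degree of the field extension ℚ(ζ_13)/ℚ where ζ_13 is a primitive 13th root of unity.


[ℚ(ζ_n):ℚ] = deg Φ_n(x) = φ(n). Here φ(13) = 12

[ℚ(ζ_13)/ℚ where ζ_13 is a primitive 13th root of unity] = 12


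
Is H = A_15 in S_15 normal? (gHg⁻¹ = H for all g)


H = A_15 in S_15
A_15 has index 2 in S_15, and every subgroup of index 2 is normal

Yes, normal subgroup


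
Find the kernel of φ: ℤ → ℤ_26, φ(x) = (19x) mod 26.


Kernel = preimage of identity
ker(φ) = {x ∈ ℤ : 19x ≡ 0 (mod 26)}. gcd(19,26) = 1, so 19x ≡ 0 (mod 26) ⟺ x ≡ 0 (mod 26/1 = 26). Hence ker(φ) = 26ℤ

ker(φ) = 26ℤ


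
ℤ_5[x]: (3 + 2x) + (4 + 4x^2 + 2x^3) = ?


Add coefficients mod 5:
x^0: 3 + 4 = 2 (mod 5)
x^1: 2 + 0 = 2 (mod 5)
x^2: 0 + 4 = 4 (mod 5)
x^3: 0 + 2 = 2 (mod 5)
Result: 2 + 2x + 4x^2 + 2x^3

f + g = 2 + 2x + 4x^2 + 2x^3


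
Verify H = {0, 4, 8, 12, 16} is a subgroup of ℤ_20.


Subgroup test for H = {0, 4, 8, 12, 16} in (ℤ_20, +):
(1) 0 ∈ H? Yes
(2) Closure: for all a,b ∈ H, (a+b) mod 20 ∈ H? Yes
(3) Inverses: for all a ∈ H, -a mod 20 ∈ H? Yes

Yes, H is a subgroup of ℤ_20


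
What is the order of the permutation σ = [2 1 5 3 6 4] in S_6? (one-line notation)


Cycle decomposition: (1 2) (3 5 6 4)
Cycle lengths: 2, 4
Order = lcm(2, 4) = 4

ord(σ) = 4


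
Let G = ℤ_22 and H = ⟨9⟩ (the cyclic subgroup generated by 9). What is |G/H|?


|⟨9⟩| = n / gcd(9, 22) = 22 / 1 = 22
H is normal (ℤ_22 is abelian).
|G/H| = |G| / |H| = 22 / 22 = 1

|G/H| = 1


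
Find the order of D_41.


|D_n| = 2n (n rotations and n reflections)
|D_41| = 2×41 = 82

|D_41| = 82
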